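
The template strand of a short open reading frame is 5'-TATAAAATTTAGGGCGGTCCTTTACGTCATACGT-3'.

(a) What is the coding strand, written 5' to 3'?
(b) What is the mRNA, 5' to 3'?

(a) 5'-ACGTATGACGTAAAGGACCGCCCTAAATTTTATA-3'
(b) 5'-ACGUAUGACGUAAAGGACCGCCCUAAAUUUUAUA-3'

(a) The coding strand is the reverse complement of the template: complement ATATTTTAAATCCCGCCAGGAAATGCAGTATGCA, then reverse.
(b) mRNA has the coding-strand sequence with T→U.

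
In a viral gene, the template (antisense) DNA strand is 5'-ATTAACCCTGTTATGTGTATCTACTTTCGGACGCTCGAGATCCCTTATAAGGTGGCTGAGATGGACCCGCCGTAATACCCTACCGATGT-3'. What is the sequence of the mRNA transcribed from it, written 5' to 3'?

RNA polymerase reads the template 3'→5' and synthesizes mRNA 5'→3' by base-pairing (A→U, T→A, G↔C). The complement of the template is TAATTGGGACAATACACATAGATGAAAGCCTGCGAGCTCTAGGGAATATTCCACCGACTCTACCTGGGCGGCATTATGGGATGGCTACA; antiparallel, so 5'→3' the coding strand is ACATCGGTAGGGTATTACGGCGGGTCCATCTCAGCCACCTTATAAGGGATCTCGAGCGTCCGAAAGTAGATACACATAACAGGGTTAAT. Replace T with U for the mRNA.

5'-ACAUCGGUAGGGUAUUACGGCGGGUCCAUCUCAGCCACCUUAUAAGGGAUCUCGAGCGUCCGAAAGUAGAUACACAUAACAGGGUUAAU-3'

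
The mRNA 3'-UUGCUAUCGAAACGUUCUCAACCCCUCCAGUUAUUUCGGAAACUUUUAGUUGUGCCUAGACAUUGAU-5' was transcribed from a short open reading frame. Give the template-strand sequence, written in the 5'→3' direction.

5'-AACGATAGCTTTGCAAGAGTTGGGGAGGTCAATAAAGCCTTTGAAAATCAACACGGATCTGTAACTA-3'

Written 5'→3' the mRNA is UAGUUACAGAUCCGUGUUGAUUUUCAAAGGCUUUAUUGACCUCCCCAACUCUUGCAAAGCUAUCGUU, so the coding DNA strand is TAGTTACAGATCCGTGTTGATTTTCAAAGGCTTTATTGACCTCCCCAACTCTTGCAAAGCTATCGTT. The template is its reverse complement.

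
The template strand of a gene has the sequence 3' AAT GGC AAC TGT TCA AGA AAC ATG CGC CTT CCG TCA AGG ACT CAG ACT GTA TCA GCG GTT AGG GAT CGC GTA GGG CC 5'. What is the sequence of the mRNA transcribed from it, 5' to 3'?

5'-UUACCGUUGACAAGUUCUUUGUACGCGGAAGGCAGUUCCUGAGUCUGACAUAGUCGCCAAUCCCUAGCGCAUCCCGG-3'

Reading the template 3'→5' as shown, RNA polymerase pairs each base (A→U, T→A, G↔C) to build mRNA 5'→3' directly.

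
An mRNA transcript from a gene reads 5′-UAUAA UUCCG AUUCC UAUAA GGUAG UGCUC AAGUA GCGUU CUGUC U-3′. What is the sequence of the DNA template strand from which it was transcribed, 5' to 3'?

5'-AGACAGAACGCTACTTGAGCACTACCTTATAGGAATCGGAATTATA-3'

Replace U with T to get the coding DNA strand: TATAATTCCGATTCCTATAAGGTAGTGCTCAAGTAGCGTTCTGTCT. The template strand is its reverse complement (complement ATATTAAGGCTAAGGATATTCCATCACGAGTTCATCGCAAGACAGA, then reverse).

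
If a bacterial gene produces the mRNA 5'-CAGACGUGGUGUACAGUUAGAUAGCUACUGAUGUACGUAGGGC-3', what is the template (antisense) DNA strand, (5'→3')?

5'-GCCCTACGTACATCAGTAGCTATCTAACTGTACACCACGTCTG-3'

Replace U with T to get the coding DNA strand: CAGACGTGGTGTACAGTTAGATAGCTACTGATGTACGTAGGGC. The template strand is its reverse complement (complement GTCTGCACCACATGTCAATCTATCGATGACTACATGCATCCCG, then reverse).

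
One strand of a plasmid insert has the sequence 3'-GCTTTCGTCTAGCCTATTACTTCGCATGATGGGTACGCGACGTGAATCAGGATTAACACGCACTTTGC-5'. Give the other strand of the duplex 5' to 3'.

The strand is given 3'→5', so its complement runs 5'→3' in the same left-to-right order: pair each base A↔T, G↔C.

5'-CGAAAGCAGATCGGATAATGAAGCGTACTACCCATGCGCTGCACTTAGTCCTAATTGTGCGTGAAACG-3'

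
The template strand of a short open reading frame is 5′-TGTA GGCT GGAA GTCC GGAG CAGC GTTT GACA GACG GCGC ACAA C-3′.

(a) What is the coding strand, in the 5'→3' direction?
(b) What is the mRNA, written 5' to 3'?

(a) 5'-GTTGTGCGCCGTCTGTCAAACGCTGCTCCGGACTTCCAGCCTACA-3'
(b) 5'-GUUGUGCGCCGUCUGUCAAACGCUGCUCCGGACUUCCAGCCUACA-3'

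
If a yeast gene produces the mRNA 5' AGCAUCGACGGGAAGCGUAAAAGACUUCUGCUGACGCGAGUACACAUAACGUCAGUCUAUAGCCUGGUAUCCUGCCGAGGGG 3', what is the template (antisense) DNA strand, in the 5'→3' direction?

5′-CCCCTCGGCAGGATACCAGGCTATAGACTGACGTTATGTGTACTCGCGTCAGCAGAAGTCTTTTACGCTTCCCGTCGATGCT-3′

Replace U with T to get the coding DNA strand: AGCATCGACGGGAAGCGTAAAAGACTTCTGCTGACGCGAGTACACATAACGTCAGTCTATAGCCTGGTATCCTGCCGAGGGG. The template strand is its reverse complement (complement TCGTAGCTGCCCTTCGCATTTTCTGAAGACGACTGCGCTCATGTGTATTGCAGTCAGATATCGGACCATAGGACGGCTCCCC, then reverse).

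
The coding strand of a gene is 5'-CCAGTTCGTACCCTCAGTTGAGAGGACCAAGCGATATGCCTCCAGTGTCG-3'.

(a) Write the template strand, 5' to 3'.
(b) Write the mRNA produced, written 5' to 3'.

(a) The template strand is the reverse complement of the coding strand: complement GGTCAAGCATGGGAGTCAACTCTCCTGGTTCGCTATACGGAGGTCACAGC, then reverse.
(b) mRNA matches the coding strand with T→U.

(a) 5'-CGACACTGGAGGCATATCGCTTGGTCCTCTCAACTGAGGGTACGAACTGG-3'
(b) 5'-CCAGUUCGUACCCUCAGUUGAGAGGACCAAGCGAUAUGCCUCCAGUGUCG-3'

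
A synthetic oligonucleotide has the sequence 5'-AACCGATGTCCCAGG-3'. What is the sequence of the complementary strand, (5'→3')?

5'-CCTGGGACATCGGTT-3'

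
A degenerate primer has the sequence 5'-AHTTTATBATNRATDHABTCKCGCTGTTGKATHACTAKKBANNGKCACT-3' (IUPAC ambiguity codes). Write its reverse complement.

Standard pairs A↔T, G↔C; ambiguity codes pair R↔Y, K↔M, B↔V, D↔H, N↔N. Complement (TDAAATAVTANYTAHDTVAGMGCGACAACMTADTGATMMVTNNCMGTGA), then reverse for 5'→3'.

5'-AGTGMCNNTVMMTAGTDATMCAACAGCGMGAVTDHATYNATVATAAADT-3'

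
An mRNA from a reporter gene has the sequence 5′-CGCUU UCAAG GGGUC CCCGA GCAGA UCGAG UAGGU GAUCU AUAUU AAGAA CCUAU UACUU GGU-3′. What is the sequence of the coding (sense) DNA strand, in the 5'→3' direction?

The coding DNA strand has the same 5'→3' sequence as the mRNA with U replaced by T.

5'-CGCTTTCAAGGGGTCCCCGAGCAGATCGAGTAGGTGATCTATATTAAGAACCTATTACTTGGT-3'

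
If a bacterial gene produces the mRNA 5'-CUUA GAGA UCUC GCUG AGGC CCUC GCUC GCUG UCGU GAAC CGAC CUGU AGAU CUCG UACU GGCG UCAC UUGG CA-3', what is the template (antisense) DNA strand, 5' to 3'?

Replace U with T to get the coding DNA strand: CTTAGAGATCTCGCTGAGGCCCTCGCTCGCTGTCGTGAACCGACCTGTAGATCTCGTACTGGCGTCACTTGGCA. The template strand is its reverse complement (complement GAATCTCTAGAGCGACTCCGGGAGCGAGCGACAGCACTTGGCTGGACATCTAGAGCATGACCGCAGTGAACCGT, then reverse).

5′-TGCCAAGTGACGCCAGTACGAGATCTACAGGTCGGTTCACGACAGCGAGCGAGGGCCTCAGCGAGATCTCTAAG-3′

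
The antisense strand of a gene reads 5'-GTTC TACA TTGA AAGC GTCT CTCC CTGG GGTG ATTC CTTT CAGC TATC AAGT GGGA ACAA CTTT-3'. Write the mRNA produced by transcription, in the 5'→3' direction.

5'-AAAGUUGUUCCCACUUGAUAGCUGAAAGGAAUCACCCCAGGGAGAGACGCUUUCAAUGUAGAAC-3'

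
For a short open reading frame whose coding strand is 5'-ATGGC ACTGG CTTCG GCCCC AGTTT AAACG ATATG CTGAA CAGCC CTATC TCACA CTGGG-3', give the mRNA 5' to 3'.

5'-AUGGCACUGGCUUCGGCCCCAGUUUAAACGAUAUGCUGAACAGCCCUAUCUCACACUGGG-3'

The mRNA is synthesized from the template strand, so it matches the coding strand with T replaced by U.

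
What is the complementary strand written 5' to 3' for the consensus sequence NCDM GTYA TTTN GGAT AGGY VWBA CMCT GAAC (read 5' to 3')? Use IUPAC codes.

Standard pairs A↔T, G↔C; ambiguity codes pair Y↔R, M↔K, W↔W, B↔V, D↔H, N↔N. Complement (NGHKCARTAAANCCTATCCRBWVTGKGACTTG), then reverse for 5'→3'.

5'-GTTCAGKGTVWBRCCTATCCNAAATRACKHGN-3'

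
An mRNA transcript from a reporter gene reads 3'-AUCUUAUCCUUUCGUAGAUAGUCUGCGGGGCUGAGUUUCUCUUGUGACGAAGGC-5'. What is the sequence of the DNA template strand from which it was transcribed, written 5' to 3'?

5'-TAGAATAGGAAAGCATCTATCAGACGCCCCGACTCAAAGAGAACACTGCTTCCG-3'

Written 5'→3' the mRNA is CGGAAGCAGUGUUCUCUUUGAGUCGGGGCGUCUGAUAGAUGCUUUCCUAUUCUA, so the coding DNA strand is CGGAAGCAGTGTTCTCTTTGAGTCGGGGCGTCTGATAGATGCTTTCCTATTCTA. The template is its reverse complement.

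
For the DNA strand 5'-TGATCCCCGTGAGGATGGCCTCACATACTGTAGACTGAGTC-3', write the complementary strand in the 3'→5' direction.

3'-ACTAGGGGCACTCCTACCGGAGTGTATGACATCTGACTCAG-5'

Base-pairing A↔T, G↔C gives the complement. The complementary strand is antiparallel, so paired with a 5'→3' strand it runs 3'→5'.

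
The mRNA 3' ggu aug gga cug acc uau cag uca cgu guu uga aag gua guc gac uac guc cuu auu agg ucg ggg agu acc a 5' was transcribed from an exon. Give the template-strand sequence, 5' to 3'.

5'-CCATACCCTGACTGGATAGTCAGTGCACAAACTTTCCATCAGCTGATGCAGGAATAATCCAGCCCCTCATGGT-3'

Written 5'→3' the mRNA is ACCAUGAGGGGCUGGAUUAUUCCUGCAUCAGCUGAUGGAAAGUUUGUGCACUGACUAUCCAGUCAGGGUAUGG, so the coding DNA strand is ACCATGAGGGGCTGGATTATTCCTGCATCAGCTGATGGAAAGTTTGTGCACTGACTATCCAGTCAGGGTATGG. The template is its reverse complement.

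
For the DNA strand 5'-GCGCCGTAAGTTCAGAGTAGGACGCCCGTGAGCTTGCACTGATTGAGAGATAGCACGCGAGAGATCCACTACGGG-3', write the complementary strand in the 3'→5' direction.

3'-CGCGGCATTCAAGTCTCATCCTGCGGGCACTCGAACGTGACTAACTCTCTATCGTGCGCTCTCTAGGTGATGCCC-5'

Base-pairing A↔T, G↔C gives the complement. The complementary strand is antiparallel, so paired with a 5'→3' strand it runs 3'→5'.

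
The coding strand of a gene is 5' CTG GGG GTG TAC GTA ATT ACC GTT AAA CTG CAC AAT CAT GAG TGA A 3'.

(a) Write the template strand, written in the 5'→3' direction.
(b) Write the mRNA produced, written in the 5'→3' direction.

(a) 5'-TTCACTCATGATTGTGCAGTTTAACGGTAATTACGTACACCCCCAG-3'
(b) 5'-CUGGGGGUGUACGUAAUUACCGUUAAACUGCACAAUCAUGAGUGAA-3'

(a) The template strand is the reverse complement of the coding strand: complement GACCCCCACATGCATTAATGGCAATTTGACGTGTTAGTACTCACTT, then reverse.
(b) mRNA matches the coding strand with T→U.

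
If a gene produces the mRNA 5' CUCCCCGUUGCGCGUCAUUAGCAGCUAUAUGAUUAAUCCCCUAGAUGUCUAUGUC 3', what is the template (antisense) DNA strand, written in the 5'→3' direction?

5'-GACATAGACATCTAGGGGATTAATCATATAGCTGCTAATGACGCGCAACGGGGAG-3'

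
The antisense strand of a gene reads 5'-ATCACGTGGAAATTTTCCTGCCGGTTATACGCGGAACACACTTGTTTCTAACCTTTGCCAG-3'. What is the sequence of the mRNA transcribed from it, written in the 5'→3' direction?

RNA polymerase reads the template 3'→5' and synthesizes mRNA 5'→3' by base-pairing (A→U, T→A, G↔C). The complement of the template is TAGTGCACCTTTAAAAGGACGGCCAATATGCGCCTTGTGTGAACAAAGATTGGAAACGGTC; antiparallel, so 5'→3' the coding strand is CTGGCAAAGGTTAGAAACAAGTGTGTTCCGCGTATAACCGGCAGGAAAATTTCCACGTGAT. Replace T with U for the mRNA.

5'-CUGGCAAAGGUUAGAAACAAGUGUGUUCCGCGUAUAACCGGCAGGAAAAUUUCCACGUGAU-3'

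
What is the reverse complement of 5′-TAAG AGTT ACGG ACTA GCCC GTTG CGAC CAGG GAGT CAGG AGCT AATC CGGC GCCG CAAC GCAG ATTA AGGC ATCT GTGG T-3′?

Complement each base (A↔T, G↔C): ATTCTCAATGCCTGATCGGGCAACGCTGGTCCCTCAGTCCTCGATTAGGCCGCGGCGTTGCGTCTAATTCCGTAGACACCA. Then reverse.

5'-ACCACAGATGCCTTAATCTGCGTTGCGGCGCCGGATTAGCTCCTGACTCCCTGGTCGCAACGGGCTAGTCCGTAACTCTTA-3'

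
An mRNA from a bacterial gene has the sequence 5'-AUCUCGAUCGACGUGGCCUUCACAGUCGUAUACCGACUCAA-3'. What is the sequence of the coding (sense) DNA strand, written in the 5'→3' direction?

The coding DNA strand has the same 5'→3' sequence as the mRNA with U replaced by T.

5'-ATCTCGATCGACGTGGCCTTCACAGTCGTATACCGACTCAA-3'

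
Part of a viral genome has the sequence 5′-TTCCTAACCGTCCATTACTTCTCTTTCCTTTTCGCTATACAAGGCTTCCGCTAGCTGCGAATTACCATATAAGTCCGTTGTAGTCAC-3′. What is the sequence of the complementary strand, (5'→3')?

5'-GTGACTACAACGGACTTATATGGTAATTCGCAGCTAGCGGAAGCCTTGTATAGCGAAAAGGAAAGAGAAGTAATGGACGGTTAGGAA-3'

Pairing A↔T and G↔C gives AAGGATTGGCAGGTAATGAAGAGAAAGGAAAAGCGATATGTTCCGAAGGCGATCGACGCTTAATGGTATATTCAGGCAACATCAGTG, running 3'→5'. Reverse for the 5'→3' convention.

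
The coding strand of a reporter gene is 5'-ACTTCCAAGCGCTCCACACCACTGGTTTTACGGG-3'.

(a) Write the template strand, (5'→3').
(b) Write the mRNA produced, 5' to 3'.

(a) 5'-CCCGTAAAACCAGTGGTGTGGAGCGCTTGGAAGT-3'
(b) 5′-ACUUCCAAGCGCUCCACACCACUGGUUUUACGGG-3′

(a) The template strand is the reverse complement of the coding strand: complement TGAAGGTTCGCGAGGTGTGGTGACCAAAATGCCC, then reverse.
(b) mRNA matches the coding strand with T→U.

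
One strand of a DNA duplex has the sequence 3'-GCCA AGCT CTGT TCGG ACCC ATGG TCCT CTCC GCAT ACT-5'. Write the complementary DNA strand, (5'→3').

The strand is given 3'→5', so its complement runs 5'→3' in the same left-to-right order: pair each base A↔T, G↔C.

5'-CGGTTCGAGACAAGCCTGGGTACCAGGAGAGGCGTATGA-3'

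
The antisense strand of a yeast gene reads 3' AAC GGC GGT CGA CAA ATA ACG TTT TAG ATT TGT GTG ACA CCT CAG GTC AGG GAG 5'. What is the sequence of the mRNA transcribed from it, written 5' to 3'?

5'-UUGCCGCCAGCUGUUUAUUGCAAAAUCUAAACACACUGUGGAGUCCAGUCCCUC-3'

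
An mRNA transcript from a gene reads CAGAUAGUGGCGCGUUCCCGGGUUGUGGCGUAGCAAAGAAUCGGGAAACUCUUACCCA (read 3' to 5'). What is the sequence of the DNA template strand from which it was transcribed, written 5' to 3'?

Written 5'→3' the mRNA is ACCCAUUCUCAAAGGGCUAAGAAACGAUGCGGUGUUGGGCCCUUGCGCGGUGAUAGAC, so the coding DNA strand is ACCCATTCTCAAAGGGCTAAGAAACGATGCGGTGTTGGGCCCTTGCGCGGTGATAGAC. The template is its reverse complement.

5'-GTCTATCACCGCGCAAGGGCCCAACACCGCATCGTTTCTTAGCCCTTTGAGAATGGGT-3'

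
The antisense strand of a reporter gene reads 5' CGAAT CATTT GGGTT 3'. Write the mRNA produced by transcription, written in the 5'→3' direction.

5′-AACCCAAAUGAUUCG-3′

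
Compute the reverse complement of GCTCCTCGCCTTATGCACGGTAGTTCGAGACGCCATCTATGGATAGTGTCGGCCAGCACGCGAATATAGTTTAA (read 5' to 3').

5'-TTAAACTATATTCGCGTGCTGGCCGACACTATCCATAGATGGCGTCTCGAACTACCGTGCATAAGGCGAGGAGC-3'

Reading the sequence 3'→5' and pairing each base (A↔T, G↔C) gives the reverse complement directly.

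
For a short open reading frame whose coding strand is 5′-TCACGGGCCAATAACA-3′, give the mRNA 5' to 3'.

mRNA has the coding-strand sequence with U in place of T.

5'-UCACGGGCCAAUAACA-3'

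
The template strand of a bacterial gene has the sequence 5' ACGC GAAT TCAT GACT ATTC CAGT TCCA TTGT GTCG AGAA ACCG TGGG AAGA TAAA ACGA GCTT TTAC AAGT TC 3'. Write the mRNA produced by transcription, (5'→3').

5'-GAACUUGUAAAAGCUCGUUUUAUCUUCCCACGGUUUCUCGACACAAUGGAACUGGAAUAGUCAUGAAUUCGCGU-3'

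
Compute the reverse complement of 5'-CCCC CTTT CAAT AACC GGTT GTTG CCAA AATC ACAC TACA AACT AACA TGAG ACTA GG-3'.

Complement each base (A↔T, G↔C): GGGGGAAAGTTATTGGCCAACAACGGTTTTAGTGTGATGTTTGATTGTACTCTGATCC. Then reverse.

5'-CCTAGTCTCATGTTAGTTTGTAGTGTGATTTTGGCAACAACCGGTTATTGAAAGGGGG-3'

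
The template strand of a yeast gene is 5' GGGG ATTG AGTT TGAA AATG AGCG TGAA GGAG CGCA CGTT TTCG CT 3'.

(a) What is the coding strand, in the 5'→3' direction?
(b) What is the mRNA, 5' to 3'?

(a) 5′-AGCGAAAACGTGCGCTCCTTCACGCTCATTTTCAAACTCAATCCCC-3′
(b) 5'-AGCGAAAACGUGCGCUCCUUCACGCUCAUUUUCAAACUCAAUCCCC-3'

(a) The coding strand is the reverse complement of the template: complement CCCCTAACTCAAACTTTTACTCGCACTTCCTCGCGTGCAAAAGCGA, then reverse.
(b) mRNA has the coding-strand sequence with T→U.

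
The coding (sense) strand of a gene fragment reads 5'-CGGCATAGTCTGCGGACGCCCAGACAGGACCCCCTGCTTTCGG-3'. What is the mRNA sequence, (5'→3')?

5′-CGGCAUAGUCUGCGGACGCCCAGACAGGACCCCCUGCUUUCGG-3′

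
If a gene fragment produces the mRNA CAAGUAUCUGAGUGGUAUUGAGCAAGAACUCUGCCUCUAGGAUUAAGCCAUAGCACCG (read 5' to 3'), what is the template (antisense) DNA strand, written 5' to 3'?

Replace U with T to get the coding DNA strand: CAAGTATCTGAGTGGTATTGAGCAAGAACTCTGCCTCTAGGATTAAGCCATAGCACCG. The template strand is its reverse complement (complement GTTCATAGACTCACCATAACTCGTTCTTGAGACGGAGATCCTAATTCGGTATCGTGGC, then reverse).

5′-CGGTGCTATGGCTTAATCCTAGAGGCAGAGTTCTTGCTCAATACCACTCAGATACTTG-3′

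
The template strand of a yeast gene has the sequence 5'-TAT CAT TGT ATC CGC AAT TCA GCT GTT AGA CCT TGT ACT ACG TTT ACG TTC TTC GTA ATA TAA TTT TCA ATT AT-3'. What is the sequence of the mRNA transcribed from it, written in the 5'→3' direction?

The mRNA has the sequence of the coding strand (reverse complement of the template) with T→U. Reverse complement of TATCATTGTATCCGCAATTCAGCTGTTAGACCTTGTACTACGTTTACGTTCTTCGTAATATAATTTTCAATTAT is ATAATTGAAAATTATATTACGAAGAACGTAAACGTAGTACAAGGTCTAACAGCTGAATTGCGGATACAATGATA; then T→U.

5′-AUAAUUGAAAAUUAUAUUACGAAGAACGUAAACGUAGUACAAGGUCUAACAGCUGAAUUGCGGAUACAAUGAUA-3′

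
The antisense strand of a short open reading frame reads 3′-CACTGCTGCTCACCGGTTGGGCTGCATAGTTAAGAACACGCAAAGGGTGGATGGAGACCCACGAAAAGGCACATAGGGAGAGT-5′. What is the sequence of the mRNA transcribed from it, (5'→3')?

5'-GUGACGACGAGUGGCCAACCCGACGUAUCAAUUCUUGUGCGUUUCCCACCUACCUCUGGGUGCUUUUCCGUGUAUCCCUCUCA-3'

Reading the template 3'→5' as shown, RNA polymerase pairs each base (A→U, T→A, G↔C) to build mRNA 5'→3' directly.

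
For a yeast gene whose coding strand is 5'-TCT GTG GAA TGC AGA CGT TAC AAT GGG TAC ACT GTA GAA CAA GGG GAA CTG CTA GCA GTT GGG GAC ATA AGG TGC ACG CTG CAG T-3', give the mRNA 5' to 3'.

5'-UCUGUGGAAUGCAGACGUUACAAUGGGUACACUGUAGAACAAGGGGAACUGCUAGCAGUUGGGGACAUAAGGUGCACGCUGCAGU-3'

The mRNA is synthesized from the template strand, so it matches the coding strand with T replaced by U.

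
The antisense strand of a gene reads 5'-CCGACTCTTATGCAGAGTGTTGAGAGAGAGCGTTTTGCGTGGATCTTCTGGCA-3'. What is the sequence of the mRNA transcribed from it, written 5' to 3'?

RNA polymerase reads the template 3'→5' and synthesizes mRNA 5'→3' by base-pairing (A→U, T→A, G↔C). The complement of the template is GGCTGAGAATACGTCTCACAACTCTCTCTCGCAAAACGCACCTAGAAGACCGT; antiparallel, so 5'→3' the coding strand is TGCCAGAAGATCCACGCAAAACGCTCTCTCTCAACACTCTGCATAAGAGTCGG. Replace T with U for the mRNA.

5'-UGCCAGAAGAUCCACGCAAAACGCUCUCUCUCAACACUCUGCAUAAGAGUCGG-3'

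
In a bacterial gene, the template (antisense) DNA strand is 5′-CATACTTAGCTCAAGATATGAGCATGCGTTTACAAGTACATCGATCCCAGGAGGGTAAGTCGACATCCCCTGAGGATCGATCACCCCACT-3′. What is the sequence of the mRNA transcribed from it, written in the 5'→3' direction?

The mRNA has the sequence of the coding strand (reverse complement of the template) with T→U. Reverse complement of CATACTTAGCTCAAGATATGAGCATGCGTTTACAAGTACATCGATCCCAGGAGGGTAAGTCGACATCCCCTGAGGATCGATCACCCCACT is AGTGGGGTGATCGATCCTCAGGGGATGTCGACTTACCCTCCTGGGATCGATGTACTTGTAAACGCATGCTCATATCTTGAGCTAAGTATG; then T→U.

5'-AGUGGGGUGAUCGAUCCUCAGGGGAUGUCGACUUACCCUCCUGGGAUCGAUGUACUUGUAAACGCAUGCUCAUAUCUUGAGCUAAGUAUG-3'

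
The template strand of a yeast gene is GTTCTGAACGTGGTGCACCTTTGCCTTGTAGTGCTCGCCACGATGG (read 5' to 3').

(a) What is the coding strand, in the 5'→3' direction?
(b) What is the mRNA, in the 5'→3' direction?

(a) 5'-CCATCGTGGCGAGCACTACAAGGCAAAGGTGCACCACGTTCAGAAC-3'
(b) 5'-CCAUCGUGGCGAGCACUACAAGGCAAAGGUGCACCACGUUCAGAAC-3'

(a) The coding strand is the reverse complement of the template: complement CAAGACTTGCACCACGTGGAAACGGAACATCACGAGCGGTGCTACC, then reverse.
(b) mRNA has the coding-strand sequence with T→U.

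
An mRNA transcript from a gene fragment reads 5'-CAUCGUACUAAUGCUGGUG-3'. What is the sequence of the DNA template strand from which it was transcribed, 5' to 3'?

5'-CACCAGCATTAGTACGATG-3'

Replace U with T to get the coding DNA strand: CATCGTACTAATGCTGGTG. The template strand is its reverse complement (complement GTAGCATGATTACGACCAC, then reverse).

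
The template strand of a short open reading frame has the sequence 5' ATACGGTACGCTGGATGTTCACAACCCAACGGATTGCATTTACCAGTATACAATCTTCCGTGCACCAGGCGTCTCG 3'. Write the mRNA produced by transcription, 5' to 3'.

5'-CGAGACGCCUGGUGCACGGAAGAUUGUAUACUGGUAAAUGCAAUCCGUUGGGUUGUGAACAUCCAGCGUACCGUAU-3'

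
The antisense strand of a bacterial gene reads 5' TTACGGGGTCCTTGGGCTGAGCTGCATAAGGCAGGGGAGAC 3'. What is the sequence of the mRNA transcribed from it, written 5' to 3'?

5'-GUCUCCCCUGCCUUAUGCAGCUCAGCCCAAGGACCCCGUAA-3'

The mRNA has the sequence of the coding strand (reverse complement of the template) with T→U. Reverse complement of TTACGGGGTCCTTGGGCTGAGCTGCATAAGGCAGGGGAGAC is GTCTCCCCTGCCTTATGCAGCTCAGCCCAAGGACCCCGTAA; then T→U.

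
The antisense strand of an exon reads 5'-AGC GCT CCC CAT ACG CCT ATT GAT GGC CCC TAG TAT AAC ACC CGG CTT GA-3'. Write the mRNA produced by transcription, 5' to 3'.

RNA polymerase reads the template 3'→5' and synthesizes mRNA 5'→3' by base-pairing (A→U, T→A, G↔C). The complement of the template is TCGCGAGGGGTATGCGGATAACTACCGGGGATCATATTGTGGGCCGAACT; antiparallel, so 5'→3' the coding strand is TCAAGCCGGGTGTTATACTAGGGGCCATCAATAGGCGTATGGGGAGCGCT. Replace T with U for the mRNA.

5'-UCAAGCCGGGUGUUAUACUAGGGGCCAUCAAUAGGCGUAUGGGGAGCGCU-3'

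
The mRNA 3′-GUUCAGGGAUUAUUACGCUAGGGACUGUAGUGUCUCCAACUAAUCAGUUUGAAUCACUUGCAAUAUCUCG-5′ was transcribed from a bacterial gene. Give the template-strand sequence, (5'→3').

Written 5'→3' the mRNA is GCUCUAUAACGUUCACUAAGUUUGACUAAUCAACCUCUGUGAUGUCAGGGAUCGCAUUAUUAGGGACUUG, so the coding DNA strand is GCTCTATAACGTTCACTAAGTTTGACTAATCAACCTCTGTGATGTCAGGGATCGCATTATTAGGGACTTG. The template is its reverse complement.

5'-CAAGTCCCTAATAATGCGATCCCTGACATCACAGAGGTTGATTAGTCAAACTTAGTGAACGTTATAGAGC-3'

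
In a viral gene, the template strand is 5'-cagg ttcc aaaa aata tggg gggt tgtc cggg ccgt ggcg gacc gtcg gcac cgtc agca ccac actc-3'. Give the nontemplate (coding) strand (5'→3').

5'-GAGTGTGGTGCTGACGGTGCCGACGGTCCGCCACGGCCCGGACAACCCCCCATATTTTTTGGAACCTG-3'

The coding strand is complementary and antiparallel to the template: take the complement (A↔T, G↔C) and reverse.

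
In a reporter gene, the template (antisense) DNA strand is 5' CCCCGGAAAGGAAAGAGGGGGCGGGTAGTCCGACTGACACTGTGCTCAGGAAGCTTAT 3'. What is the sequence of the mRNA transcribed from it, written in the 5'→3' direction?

5'-AUAAGCUUCCUGAGCACAGUGUCAGUCGGACUACCCGCCCCCUCUUUCCUUUCCGGGG-3'

The mRNA has the sequence of the coding strand (reverse complement of the template) with T→U. Reverse complement of CCCCGGAAAGGAAAGAGGGGGCGGGTAGTCCGACTGACACTGTGCTCAGGAAGCTTAT is ATAAGCTTCCTGAGCACAGTGTCAGTCGGACTACCCGCCCCCTCTTTCCTTTCCGGGG; then T→U.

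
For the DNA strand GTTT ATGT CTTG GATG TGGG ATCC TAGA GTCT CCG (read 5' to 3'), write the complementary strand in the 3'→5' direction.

3'-CAAATACAGAACCTACACCCTAGGATCTCAGAGGC-5'

Base-pairing A↔T, G↔C gives the complement. The complementary strand is antiparallel, so paired with a 5'→3' strand it runs 3'→5'.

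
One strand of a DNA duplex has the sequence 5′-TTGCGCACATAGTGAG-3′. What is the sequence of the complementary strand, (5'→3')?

5'-CTCACTATGTGCGCAA-3'

The complement of TTGCGCACATAGTGAG is AACGCGTGTATCACTC (A↔T, G↔C). DNA strands are antiparallel, so the complementary strand runs 3'→5'; reversing gives the 5'→3' form.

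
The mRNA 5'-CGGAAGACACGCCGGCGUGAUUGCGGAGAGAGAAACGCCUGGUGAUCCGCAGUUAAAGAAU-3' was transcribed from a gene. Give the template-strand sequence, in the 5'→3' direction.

5′-ATTCTTTAACTGCGGATCACCAGGCGTTTCTCTCTCCGCAATCACGCCGGCGTGTCTTCCG-3′

Replace U with T to get the coding DNA strand: CGGAAGACACGCCGGCGTGATTGCGGAGAGAGAAACGCCTGGTGATCCGCAGTTAAAGAAT. The template strand is its reverse complement (complement GCCTTCTGTGCGGCCGCACTAACGCCTCTCTCTTTGCGGACCACTAGGCGTCAATTTCTTA, then reverse).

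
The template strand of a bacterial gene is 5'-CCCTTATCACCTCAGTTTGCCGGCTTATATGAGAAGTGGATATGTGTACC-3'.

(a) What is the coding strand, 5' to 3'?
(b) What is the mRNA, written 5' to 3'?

(a) 5'-GGTACACATATCCACTTCTCATATAAGCCGGCAAACTGAGGTGATAAGGG-3'
(b) 5'-GGUACACAUAUCCACUUCUCAUAUAAGCCGGCAAACUGAGGUGAUAAGGG-3'

(a) The coding strand is the reverse complement of the template: complement GGGAATAGTGGAGTCAAACGGCCGAATATACTCTTCACCTATACACATGG, then reverse.
(b) mRNA has the coding-strand sequence with T→U.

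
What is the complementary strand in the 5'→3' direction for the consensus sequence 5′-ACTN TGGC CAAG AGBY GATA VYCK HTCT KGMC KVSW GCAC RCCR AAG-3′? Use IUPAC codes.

Standard pairs A↔T, G↔C; ambiguity codes pair R↔Y, M↔K, W↔W, S↔S, B↔V, H↔D, N↔N. Complement (TGANACCGGTTCTCVRCTATBRGMDAGAMCKGMBSWCGTGYGGYTTC), then reverse for 5'→3'.

5'-CTTYGGYGTGCWSBMGKCMAGADMGRBTATCRVCTCTTGGCCANAGT-3'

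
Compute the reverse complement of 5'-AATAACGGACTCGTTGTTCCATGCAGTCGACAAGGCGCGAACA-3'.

5′-TGTTCGCGCCTTGTCGACTGCATGGAACAACGAGTCCGTTATT-3′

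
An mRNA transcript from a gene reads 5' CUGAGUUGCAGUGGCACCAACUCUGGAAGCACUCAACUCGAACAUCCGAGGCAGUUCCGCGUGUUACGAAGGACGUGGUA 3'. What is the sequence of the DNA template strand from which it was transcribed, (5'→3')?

Replace U with T to get the coding DNA strand: CTGAGTTGCAGTGGCACCAACTCTGGAAGCACTCAACTCGAACATCCGAGGCAGTTCCGCGTGTTACGAAGGACGTGGTA. The template strand is its reverse complement (complement GACTCAACGTCACCGTGGTTGAGACCTTCGTGAGTTGAGCTTGTAGGCTCCGTCAAGGCGCACAATGCTTCCTGCACCAT, then reverse).

5'-TACCACGTCCTTCGTAACACGCGGAACTGCCTCGGATGTTCGAGTTGAGTGCTTCCAGAGTTGGTGCCACTGCAACTCAG-3'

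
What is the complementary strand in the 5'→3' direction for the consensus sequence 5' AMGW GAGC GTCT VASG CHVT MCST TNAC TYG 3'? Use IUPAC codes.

Standard pairs A↔T, G↔C; ambiguity codes pair Y↔R, M↔K, W↔W, S↔S, H↔D, V↔B, N↔N. Complement (TKCWCTCGCAGABTSCGDBAKGSAANTGARC), then reverse for 5'→3'.

5'-CRAGTNAASGKABDGCSTBAGACGCTCWCKT-3'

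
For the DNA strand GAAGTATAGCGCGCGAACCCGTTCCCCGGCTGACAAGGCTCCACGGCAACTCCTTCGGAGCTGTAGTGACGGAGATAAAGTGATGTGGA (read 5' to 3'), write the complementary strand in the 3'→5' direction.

Base-pairing A↔T, G↔C gives the complement. The complementary strand is antiparallel, so paired with a 5'→3' strand it runs 3'→5'.

3'-CTTCATATCGCGCGCTTGGGCAAGGGGCCGACTGTTCCGAGGTGCCGTTGAGGAAGCCTCGACATCACTGCCTCTATTTCACTACACCT-5'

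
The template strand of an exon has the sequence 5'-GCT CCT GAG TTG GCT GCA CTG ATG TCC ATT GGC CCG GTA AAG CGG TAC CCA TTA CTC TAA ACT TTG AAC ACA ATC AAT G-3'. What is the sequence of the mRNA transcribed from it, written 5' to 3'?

5'-CAUUGAUUGUGUUCAAAGUUUAGAGUAAUGGGUACCGCUUUACCGGGCCAAUGGACAUCAGUGCAGCCAACUCAGGAGC-3'

RNA polymerase reads the template 3'→5' and synthesizes mRNA 5'→3' by base-pairing (A→U, T→A, G↔C). The complement of the template is CGAGGACTCAACCGACGTGACTACAGGTAACCGGGCCATTTCGCCATGGGTAATGAGATTTGAAACTTGTGTTAGTTAC; antiparallel, so 5'→3' the coding strand is CATTGATTGTGTTCAAAGTTTAGAGTAATGGGTACCGCTTTACCGGGCCAATGGACATCAGTGCAGCCAACTCAGGAGC. Replace T with U for the mRNA.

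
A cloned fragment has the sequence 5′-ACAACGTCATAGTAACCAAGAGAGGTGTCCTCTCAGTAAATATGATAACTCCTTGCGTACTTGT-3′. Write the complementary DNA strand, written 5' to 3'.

Pairing A↔T and G↔C gives TGTTGCAGTATCATTGGTTCTCTCCACAGGAGAGTCATTTATACTATTGAGGAACGCATGAACA, running 3'→5'. Reverse for the 5'→3' convention.

5'-ACAAGTACGCAAGGAGTTATCATATTTACTGAGAGGACACCTCTCTTGGTTACTATGACGTTGT-3'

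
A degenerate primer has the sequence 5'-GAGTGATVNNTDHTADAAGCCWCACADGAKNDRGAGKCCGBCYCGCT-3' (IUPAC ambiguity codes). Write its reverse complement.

5'-AGCGRGVCGGMCTCYHNMTCHTGTGWGGCTTHTADHANNBATCACTC-3'

Standard pairs A↔T, G↔C; ambiguity codes pair R↔Y, K↔M, W↔W, B↔V, D↔H, N↔N. Complement (CTCACTABNNAHDATHTTCGGWGTGTHCTMNHYCTCMGGCVGRGCGA), then reverse for 5'→3'.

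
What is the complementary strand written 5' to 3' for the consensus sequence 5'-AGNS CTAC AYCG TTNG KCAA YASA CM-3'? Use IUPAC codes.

Standard pairs A↔T, G↔C; ambiguity codes pair Y↔R, M↔K, S↔S, N↔N. Complement (TCNSGATGTRGCAANCMGTTRTSTGK), then reverse for 5'→3'.

5'-KGTSTRTTGMCNAACGRTGTAGSNCT-3'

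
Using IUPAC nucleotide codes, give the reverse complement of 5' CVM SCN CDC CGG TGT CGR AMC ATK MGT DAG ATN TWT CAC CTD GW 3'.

Standard pairs A↔T, G↔C; ambiguity codes pair R↔Y, M↔K, W↔W, S↔S, D↔H, V↔B, N↔N. Complement (GBKSGNGHGGCCACAGCYTKGTAMKCAHTCTANAWAGTGGAHCW), then reverse for 5'→3'.

5'-WCHAGGTGAWANATCTHACKMATGKTYCGACACCGGHGNGSKBG-3'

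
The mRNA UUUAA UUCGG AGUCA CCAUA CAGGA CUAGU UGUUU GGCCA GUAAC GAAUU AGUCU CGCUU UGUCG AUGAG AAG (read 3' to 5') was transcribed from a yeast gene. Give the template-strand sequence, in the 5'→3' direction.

Written 5'→3' the mRNA is GAAGAGUAGCUGUUUCGCUCUGAUUAAGCAAUGACCGGUUUGUUGAUCAGGACAUACCACUGAGGCUUAAUUU, so the coding DNA strand is GAAGAGTAGCTGTTTCGCTCTGATTAAGCAATGACCGGTTTGTTGATCAGGACATACCACTGAGGCTTAATTT. The template is its reverse complement.

5'-AAATTAAGCCTCAGTGGTATGTCCTGATCAACAAACCGGTCATTGCTTAATCAGAGCGAAACAGCTACTCTTC-3'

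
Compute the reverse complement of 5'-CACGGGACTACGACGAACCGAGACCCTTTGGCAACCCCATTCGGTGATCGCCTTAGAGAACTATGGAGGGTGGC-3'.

5'-GCCACCCTCCATAGTTCTCTAAGGCGATCACCGAATGGGGTTGCCAAAGGGTCTCGGTTCGTCGTAGTCCCGTG-3'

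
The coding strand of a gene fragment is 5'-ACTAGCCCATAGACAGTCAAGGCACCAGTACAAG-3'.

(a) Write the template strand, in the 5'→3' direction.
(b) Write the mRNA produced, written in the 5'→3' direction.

(a) 5'-CTTGTACTGGTGCCTTGACTGTCTATGGGCTAGT-3'
(b) 5'-ACUAGCCCAUAGACAGUCAAGGCACCAGUACAAG-3'

(a) The template strand is the reverse complement of the coding strand: complement TGATCGGGTATCTGTCAGTTCCGTGGTCATGTTC, then reverse.
(b) mRNA matches the coding strand with T→U.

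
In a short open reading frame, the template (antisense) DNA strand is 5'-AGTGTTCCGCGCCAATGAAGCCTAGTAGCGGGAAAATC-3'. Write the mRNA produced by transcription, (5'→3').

The mRNA has the sequence of the coding strand (reverse complement of the template) with T→U. Reverse complement of AGTGTTCCGCGCCAATGAAGCCTAGTAGCGGGAAAATC is GATTTTCCCGCTACTAGGCTTCATTGGCGCGGAACACT; then T→U.

5′-GAUUUUCCCGCUACUAGGCUUCAUUGGCGCGGAACACU-3′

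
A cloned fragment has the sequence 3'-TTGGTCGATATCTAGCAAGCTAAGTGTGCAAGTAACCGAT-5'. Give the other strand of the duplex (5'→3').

The strand is given 3'→5', so its complement runs 5'→3' in the same left-to-right order: pair each base A↔T, G↔C.

5'-AACCAGCTATAGATCGTTCGATTCACACGTTCATTGGCTA-3'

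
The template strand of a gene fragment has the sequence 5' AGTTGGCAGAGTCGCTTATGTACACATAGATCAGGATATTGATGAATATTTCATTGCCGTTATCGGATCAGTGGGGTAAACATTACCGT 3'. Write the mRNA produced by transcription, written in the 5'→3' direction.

5'-ACGGUAAUGUUUACCCCACUGAUCCGAUAACGGCAAUGAAAUAUUCAUCAAUAUCCUGAUCUAUGUGUACAUAAGCGACUCUGCCAACU-3'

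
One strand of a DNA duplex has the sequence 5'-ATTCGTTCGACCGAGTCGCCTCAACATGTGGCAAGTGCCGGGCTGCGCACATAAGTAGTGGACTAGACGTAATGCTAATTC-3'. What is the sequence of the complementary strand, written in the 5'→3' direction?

The complement of ATTCGTTCGACCGAGTCGCCTCAACATGTGGCAAGTGCCGGGCTGCGCACATAAGTAGTGGACTAGACGTAATGCTAATTC is TAAGCAAGCTGGCTCAGCGGAGTTGTACACCGTTCACGGCCCGACGCGTGTATTCATCACCTGATCTGCATTACGATTAAG (A↔T, G↔C). DNA strands are antiparallel, so the complementary strand runs 3'→5'; reversing gives the 5'→3' form.

5'-GAATTAGCATTACGTCTAGTCCACTACTTATGTGCGCAGCCCGGCACTTGCCACATGTTGAGGCGACTCGGTCGAACGAAT-3'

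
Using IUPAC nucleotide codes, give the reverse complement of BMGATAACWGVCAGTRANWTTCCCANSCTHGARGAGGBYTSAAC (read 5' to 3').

Standard pairs A↔T, G↔C; ambiguity codes pair R↔Y, M↔K, W↔W, S↔S, B↔V, H↔D, N↔N. Complement (VKCTATTGWCBGTCAYTNWAAGGGTNSGADCTYCTCCVRASTTG), then reverse for 5'→3'.

5'-GTTSARVCCTCYTCDAGSNTGGGAAWNTYACTGBCWGTTATCKV-3'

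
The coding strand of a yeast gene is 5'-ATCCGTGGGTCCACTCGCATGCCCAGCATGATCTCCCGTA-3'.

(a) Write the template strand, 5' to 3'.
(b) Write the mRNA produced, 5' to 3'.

(a) 5′-TACGGGAGATCATGCTGGGCATGCGAGTGGACCCACGGAT-3′
(b) 5′-AUCCGUGGGUCCACUCGCAUGCCCAGCAUGAUCUCCCGUA-3′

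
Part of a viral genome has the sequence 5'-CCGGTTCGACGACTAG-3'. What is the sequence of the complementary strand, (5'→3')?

The complement of CCGGTTCGACGACTAG is GGCCAAGCTGCTGATC (A↔T, G↔C). DNA strands are antiparallel, so the complementary strand runs 3'→5'; reversing gives the 5'→3' form.

5'-CTAGTCGTCGAACCGG-3'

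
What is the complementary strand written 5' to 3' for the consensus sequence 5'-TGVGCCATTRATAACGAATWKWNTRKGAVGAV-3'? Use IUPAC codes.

5′-BTCBTCMYANWMWATTCGTTATYAATGGCBCA-3′

Standard pairs A↔T, G↔C; ambiguity codes pair R↔Y, K↔M, W↔W, V↔B, N↔N. Complement (ACBCGGTAAYTATTGCTTAWMWNAYMCTBCTB), then reverse for 5'→3'.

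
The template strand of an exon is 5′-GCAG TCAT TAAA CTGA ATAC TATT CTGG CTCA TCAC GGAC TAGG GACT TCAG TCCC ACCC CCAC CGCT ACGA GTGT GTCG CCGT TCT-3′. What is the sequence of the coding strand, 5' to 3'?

5'-AGAACGGCGACACACTCGTAGCGGTGGGGGTGGGACTGAAGTCCCTAGTCCGTGATGAGCCAGAATAGTATTCAGTTTAATGACTGC-3'

The coding strand is complementary and antiparallel to the template: take the complement (A↔T, G↔C) and reverse.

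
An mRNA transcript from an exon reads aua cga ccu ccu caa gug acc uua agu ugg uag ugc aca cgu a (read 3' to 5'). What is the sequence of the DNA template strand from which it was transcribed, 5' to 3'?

5′-TATGCTGGAGGAGTTCACTGGAATTCAACCATCACGTGTGCAT-3′

Written 5'→3' the mRNA is AUGCACACGUGAUGGUUGAAUUCCAGUGAACUCCUCCAGCAUA, so the coding DNA strand is ATGCACACGTGATGGTTGAATTCCAGTGAACTCCTCCAGCATA. The template is its reverse complement.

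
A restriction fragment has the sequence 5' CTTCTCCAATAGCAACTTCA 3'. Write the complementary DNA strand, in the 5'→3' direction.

Pairing A↔T and G↔C gives GAAGAGGTTATCGTTGAAGT, running 3'→5'. Reverse for the 5'→3' convention.

5'-TGAAGTTGCTATTGGAGAAG-3'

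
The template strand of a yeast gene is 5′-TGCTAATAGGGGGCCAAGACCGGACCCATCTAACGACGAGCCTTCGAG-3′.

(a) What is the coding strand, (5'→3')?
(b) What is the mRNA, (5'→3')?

(a) 5′-CTCGAAGGCTCGTCGTTAGATGGGTCCGGTCTTGGCCCCCTATTAGCA-3′
(b) 5'-CUCGAAGGCUCGUCGUUAGAUGGGUCCGGUCUUGGCCCCCUAUUAGCA-3'

(a) The coding strand is the reverse complement of the template: complement ACGATTATCCCCCGGTTCTGGCCTGGGTAGATTGCTGCTCGGAAGCTC, then reverse.
(b) mRNA has the coding-strand sequence with T→U.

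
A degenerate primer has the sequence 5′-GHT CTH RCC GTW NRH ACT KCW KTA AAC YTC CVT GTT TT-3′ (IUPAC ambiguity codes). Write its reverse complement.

5′-AAAACABGGARGTTTAMWGMAGTDYNWACGGYDAGADC-3′

Standard pairs A↔T, G↔C; ambiguity codes pair R↔Y, K↔M, W↔W, H↔D, V↔B, N↔N. Complement (CDAGADYGGCAWNYDTGAMGWMATTTGRAGGBACAAAA), then reverse for 5'→3'.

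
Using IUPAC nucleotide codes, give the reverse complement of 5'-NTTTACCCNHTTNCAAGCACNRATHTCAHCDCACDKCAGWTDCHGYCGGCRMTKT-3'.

5'-AMAKYGCCGRCDGHAWCTGMHGTGHGDTGADATYNGTGCTTGNAADNGGGTAAAN-3'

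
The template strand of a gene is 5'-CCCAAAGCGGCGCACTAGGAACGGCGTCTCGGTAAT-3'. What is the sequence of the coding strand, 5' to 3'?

5'-ATTACCGAGACGCCGTTCCTAGTGCGCCGCTTTGGG-3'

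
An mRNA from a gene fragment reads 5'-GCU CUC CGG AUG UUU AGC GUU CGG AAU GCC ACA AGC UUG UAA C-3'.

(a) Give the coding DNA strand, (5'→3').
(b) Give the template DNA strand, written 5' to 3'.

(a) 5′-GCTCTCCGGATGTTTAGCGTTCGGAATGCCACAAGCTTGTAAC-3′
(b) 5'-GTTACAAGCTTGTGGCATTCCGAACGCTAAACATCCGGAGAGC-3'

(a) The coding strand matches the mRNA with U→T.
(b) The template strand is the reverse complement of the coding strand.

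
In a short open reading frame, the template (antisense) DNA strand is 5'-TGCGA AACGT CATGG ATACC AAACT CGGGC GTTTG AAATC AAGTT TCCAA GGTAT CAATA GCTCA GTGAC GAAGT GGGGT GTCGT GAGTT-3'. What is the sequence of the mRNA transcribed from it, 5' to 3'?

The mRNA has the sequence of the coding strand (reverse complement of the template) with T→U. Reverse complement of TGCGAAACGTCATGGATACCAAACTCGGGCGTTTGAAATCAAGTTTCCAAGGTATCAATAGCTCAGTGACGAAGTGGGGTGTCGTGAGTT is AACTCACGACACCCCACTTCGTCACTGAGCTATTGATACCTTGGAAACTTGATTTCAAACGCCCGAGTTTGGTATCCATGACGTTTCGCA; then T→U.

5'-AACUCACGACACCCCACUUCGUCACUGAGCUAUUGAUACCUUGGAAACUUGAUUUCAAACGCCCGAGUUUGGUAUCCAUGACGUUUCGCA-3'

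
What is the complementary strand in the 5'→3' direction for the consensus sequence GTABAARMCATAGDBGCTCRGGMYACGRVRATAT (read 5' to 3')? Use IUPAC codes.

5′-ATATYBYCGTRKCCYGAGCVHCTATGKYTTVTAC-3′

Standard pairs A↔T, G↔C; ambiguity codes pair R↔Y, M↔K, B↔V, D↔H. Complement (CATVTTYKGTATCHVCGAGYCCKRTGCYBYTATA), then reverse for 5'→3'.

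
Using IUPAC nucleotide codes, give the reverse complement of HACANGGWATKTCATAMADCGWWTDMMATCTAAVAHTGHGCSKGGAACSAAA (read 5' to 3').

5'-TTTSGTTCCMSGCDCADTBTTAGATKKHAWWCGHTKTATGAMATWCCNTGTD-3'

Standard pairs A↔T, G↔C; ambiguity codes pair M↔K, W↔W, S↔S, D↔H, V↔B, N↔N. Complement (DTGTNCCWTAMAGTATKTHGCWWAHKKTAGATTBTDACDCGSMCCTTGSTTT), then reverse for 5'→3'.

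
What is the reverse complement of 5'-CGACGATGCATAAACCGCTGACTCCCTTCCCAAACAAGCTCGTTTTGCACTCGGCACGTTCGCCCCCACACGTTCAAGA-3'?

5'-TCTTGAACGTGTGGGGGCGAACGTGCCGAGTGCAAAACGAGCTTGTTTGGGAAGGGAGTCAGCGGTTTATGCATCGTCG-3'

Reading the sequence 3'→5' and pairing each base (A↔T, G↔C) gives the reverse complement directly.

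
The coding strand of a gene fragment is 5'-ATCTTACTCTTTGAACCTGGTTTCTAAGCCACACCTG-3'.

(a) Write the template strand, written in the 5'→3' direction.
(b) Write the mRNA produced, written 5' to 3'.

(a) The template strand is the reverse complement of the coding strand: complement TAGAATGAGAAACTTGGACCAAAGATTCGGTGTGGAC, then reverse.
(b) mRNA matches the coding strand with T→U.

(a) 5'-CAGGTGTGGCTTAGAAACCAGGTTCAAAGAGTAAGAT-3'
(b) 5′-AUCUUACUCUUUGAACCUGGUUUCUAAGCCACACCUG-3′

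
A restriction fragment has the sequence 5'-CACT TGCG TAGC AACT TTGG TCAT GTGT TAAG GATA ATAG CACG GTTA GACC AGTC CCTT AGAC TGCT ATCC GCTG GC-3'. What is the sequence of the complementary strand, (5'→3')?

Pairing A↔T and G↔C gives GTGAACGCATCGTTGAAACCAGTACACAATTCCTATTATCGTGCCAATCTGGTCAGGGAATCTGACGATAGGCGACCG, running 3'→5'. Reverse for the 5'→3' convention.

5'-GCCAGCGGATAGCAGTCTAAGGGACTGGTCTAACCGTGCTATTATCCTTAACACATGACCAAAGTTGCTACGCAAGTG-3'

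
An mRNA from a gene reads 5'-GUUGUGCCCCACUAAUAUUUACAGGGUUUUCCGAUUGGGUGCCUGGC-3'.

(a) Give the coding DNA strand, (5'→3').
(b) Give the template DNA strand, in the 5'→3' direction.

(a) The coding strand matches the mRNA with U→T.
(b) The template strand is the reverse complement of the coding strand.

(a) 5′-GTTGTGCCCCACTAATATTTACAGGGTTTTCCGATTGGGTGCCTGGC-3′
(b) 5'-GCCAGGCACCCAATCGGAAAACCCTGTAAATATTAGTGGGGCACAAC-3'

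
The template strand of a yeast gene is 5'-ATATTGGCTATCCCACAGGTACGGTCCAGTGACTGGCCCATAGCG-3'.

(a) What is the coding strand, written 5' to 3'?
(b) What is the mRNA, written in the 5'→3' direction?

(a) 5'-CGCTATGGGCCAGTCACTGGACCGTACCTGTGGGATAGCCAATAT-3'
(b) 5′-CGCUAUGGGCCAGUCACUGGACCGUACCUGUGGGAUAGCCAAUAU-3′

(a) The coding strand is the reverse complement of the template: complement TATAACCGATAGGGTGTCCATGCCAGGTCACTGACCGGGTATCGC, then reverse.
(b) mRNA has the coding-strand sequence with T→U.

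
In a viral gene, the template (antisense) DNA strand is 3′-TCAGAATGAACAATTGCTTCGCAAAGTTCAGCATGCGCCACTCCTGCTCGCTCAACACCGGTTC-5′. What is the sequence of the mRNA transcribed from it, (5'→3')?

Reading the template 3'→5' as shown, RNA polymerase pairs each base (A→U, T→A, G↔C) to build mRNA 5'→3' directly.

5'-AGUCUUACUUGUUAACGAAGCGUUUCAAGUCGUACGCGGUGAGGACGAGCGAGUUGUGGCCAAG-3'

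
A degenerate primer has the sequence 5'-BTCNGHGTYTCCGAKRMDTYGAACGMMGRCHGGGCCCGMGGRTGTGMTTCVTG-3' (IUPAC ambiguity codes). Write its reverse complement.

Standard pairs A↔T, G↔C; ambiguity codes pair R↔Y, M↔K, B↔V, D↔H, N↔N. Complement (VAGNCDCARAGGCTMYKHARCTTGCKKCYGDCCCGGGCKCCYACACKAAGBAC), then reverse for 5'→3'.

5'-CABGAAKCACAYCCKCGGGCCCDGYCKKCGTTCRAHKYMTCGGARACDCNGAV-3'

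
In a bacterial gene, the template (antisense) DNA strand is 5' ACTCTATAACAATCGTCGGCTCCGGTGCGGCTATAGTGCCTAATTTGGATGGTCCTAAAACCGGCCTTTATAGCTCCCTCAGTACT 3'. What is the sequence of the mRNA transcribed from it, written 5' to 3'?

5'-AGUACUGAGGGAGCUAUAAAGGCCGGUUUUAGGACCAUCCAAAUUAGGCACUAUAGCCGCACCGGAGCCGACGAUUGUUAUAGAGU-3'

RNA polymerase reads the template 3'→5' and synthesizes mRNA 5'→3' by base-pairing (A→U, T→A, G↔C). The complement of the template is TGAGATATTGTTAGCAGCCGAGGCCACGCCGATATCACGGATTAAACCTACCAGGATTTTGGCCGGAAATATCGAGGGAGTCATGA; antiparallel, so 5'→3' the coding strand is AGTACTGAGGGAGCTATAAAGGCCGGTTTTAGGACCATCCAAATTAGGCACTATAGCCGCACCGGAGCCGACGATTGTTATAGAGT. Replace T with U for the mRNA.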